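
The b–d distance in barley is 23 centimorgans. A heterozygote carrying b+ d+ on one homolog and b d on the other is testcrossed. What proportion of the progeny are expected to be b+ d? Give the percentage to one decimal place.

11.5%

A map distance of 23 centimorgans corresponds to a recombination frequency of 0.230.
The F1 is b+ d+ / b d, so b+ d is a recombinant gamete class with expected frequency r/2 = 0.230/2 = 0.1150.
That is 0.1150 = 11.5% of the progeny.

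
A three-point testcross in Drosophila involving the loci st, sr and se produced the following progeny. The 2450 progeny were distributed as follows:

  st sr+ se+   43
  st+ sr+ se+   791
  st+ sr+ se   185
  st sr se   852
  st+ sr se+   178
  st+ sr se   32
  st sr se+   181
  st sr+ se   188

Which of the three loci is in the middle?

The two most frequent reciprocal classes, st+ sr+ se+ and st sr se, are the parental types, so the F1 was st+ sr+ se+ / st sr se.
The two rarest classes, st sr+ se+ and st+ sr se, are the double crossovers. Comparing them with the parentals, only the st allele has switched, so st is the middle locus and the order is se – st – sr.

st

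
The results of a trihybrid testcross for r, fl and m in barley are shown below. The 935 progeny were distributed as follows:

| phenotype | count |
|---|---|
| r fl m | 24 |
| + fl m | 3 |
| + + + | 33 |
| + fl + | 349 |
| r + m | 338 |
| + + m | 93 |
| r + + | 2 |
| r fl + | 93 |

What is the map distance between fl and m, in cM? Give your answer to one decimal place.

6.6 cM

The two most frequent reciprocal classes, r + m and + fl +, are the parental types, so the F1 was r + m / + fl +.
The two rarest classes, r + + and + fl m, are the double crossovers. Comparing them with the parentals, only the m allele has switched, so m is the middle locus and the order is fl – m – r.
Crossovers in the fl–m interval produce the single-crossover classes r fl m and + + + (24 + 33 = 57) plus the double crossovers (5).
RF(fl–m) = (57 + 5) / 935 = 62/935 = 0.0663 → 6.6 cM.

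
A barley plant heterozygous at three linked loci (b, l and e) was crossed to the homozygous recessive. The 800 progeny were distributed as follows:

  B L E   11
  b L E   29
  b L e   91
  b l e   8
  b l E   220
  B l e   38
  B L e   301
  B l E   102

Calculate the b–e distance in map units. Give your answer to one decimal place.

The two most frequent reciprocal classes, B L e and b l E, are the parental types, so the F1 was B L e / b l E.
The two rarest classes, B L E and b l e, are the double crossovers. Comparing them with the parentals, only the e allele has switched, so e is the middle locus and the order is b – e – l.
Crossovers in the b–e interval produce the single-crossover classes b L e and B l E (91 + 102 = 193) plus the double crossovers (19).
RF(b–e) = (193 + 19) / 800 = 212/800 = 0.2650 → 26.5 map units.

26.5 map units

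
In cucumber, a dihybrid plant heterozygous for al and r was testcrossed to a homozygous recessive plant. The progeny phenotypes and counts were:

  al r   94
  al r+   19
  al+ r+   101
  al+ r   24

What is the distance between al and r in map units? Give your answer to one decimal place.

The two most frequent classes, al+ r+ (101) and al r (94), are the parental types, so the F1 was al+ r+ / al r.
The recombinant classes are al+ r and al r+: 24 + 19 = 43.
Recombination frequency = 43/238 = 0.1807 ≈ 18.1%, i.e. 18.1 map units.

18.1 map units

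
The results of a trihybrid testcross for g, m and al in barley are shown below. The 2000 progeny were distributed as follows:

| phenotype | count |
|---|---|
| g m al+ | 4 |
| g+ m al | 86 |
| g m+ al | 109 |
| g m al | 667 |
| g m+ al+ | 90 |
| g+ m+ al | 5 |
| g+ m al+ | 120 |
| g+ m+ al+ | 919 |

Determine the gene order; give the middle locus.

al

The two most frequent reciprocal classes, g+ m+ al+ and g m al, are the parental types, so the F1 was g+ m+ al+ / g m al.
The two rarest classes, g+ m+ al and g m al+, are the double crossovers. Comparing them with the parentals, only the al allele has switched, so al is the middle locus and the order is g – al – m.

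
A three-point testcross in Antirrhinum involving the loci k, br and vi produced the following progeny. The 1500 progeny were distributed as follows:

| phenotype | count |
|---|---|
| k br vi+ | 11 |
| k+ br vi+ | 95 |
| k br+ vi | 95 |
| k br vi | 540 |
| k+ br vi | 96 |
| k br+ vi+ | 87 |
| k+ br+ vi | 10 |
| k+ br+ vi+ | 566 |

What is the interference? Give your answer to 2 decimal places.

The two most frequent reciprocal classes, k br vi and k+ br+ vi+, are the parental types, so the F1 was k br vi / k+ br+ vi+.
The two rarest classes, k br vi+ and k+ br+ vi, are the double crossovers. Comparing them with the parentals, only the vi allele has switched, so vi is the middle locus and the order is br – vi – k.
br–vi: (190 + 21)/1500 = 0.1407; vi–k: (183 + 21)/1500 = 0.1360.
Expected DCO frequency = 0.1407 × 0.1360 ≈ 0.01914; observed = 21/1500 ≈ 0.01400.
Coefficient of coincidence = 0.01400/0.01914 ≈ 0.73; interference = 1 − 0.73 = 0.27.

0.27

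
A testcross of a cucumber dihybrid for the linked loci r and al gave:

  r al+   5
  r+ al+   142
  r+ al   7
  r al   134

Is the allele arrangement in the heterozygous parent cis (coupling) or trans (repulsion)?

cis

The two most frequent classes are r+ al+ (142) and r al (134); these are the parental (non-recombinant) types.
So the F1 carried r+ al+ on one chromosome and r al on the other — the recessive alleles are on the same chromosome (cis / coupling).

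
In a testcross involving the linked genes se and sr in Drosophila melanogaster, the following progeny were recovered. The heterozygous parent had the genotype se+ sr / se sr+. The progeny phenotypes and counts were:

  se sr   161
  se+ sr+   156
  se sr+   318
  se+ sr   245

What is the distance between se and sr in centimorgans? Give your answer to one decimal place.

The recombinant classes are se+ sr+ and se sr: 156 + 161 = 317.
Recombination frequency = 317/880 = 0.3602 ≈ 36.0%, i.e. 36.0 centimorgans.

36.0 centimorgans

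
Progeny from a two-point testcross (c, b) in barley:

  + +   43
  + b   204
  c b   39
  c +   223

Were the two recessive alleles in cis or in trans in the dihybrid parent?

The two most frequent classes are + b (204) and c + (223); these are the parental (non-recombinant) types.
So the F1 carried + b on one chromosome and c + on the other — the recessive alleles are on opposite chromosomes (trans / repulsion).

trans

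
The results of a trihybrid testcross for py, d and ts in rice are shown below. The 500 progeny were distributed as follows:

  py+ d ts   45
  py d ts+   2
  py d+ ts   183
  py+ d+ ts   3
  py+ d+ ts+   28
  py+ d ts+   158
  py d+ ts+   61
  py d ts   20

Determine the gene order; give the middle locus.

The two most frequent reciprocal classes, py d+ ts and py+ d ts+, are the parental types, so the F1 was py d+ ts / py+ d ts+.
The two rarest classes, py+ d+ ts and py d ts+, are the double crossovers. Comparing them with the parentals, only the py allele has switched, so py is the middle locus and the order is ts – py – d.

py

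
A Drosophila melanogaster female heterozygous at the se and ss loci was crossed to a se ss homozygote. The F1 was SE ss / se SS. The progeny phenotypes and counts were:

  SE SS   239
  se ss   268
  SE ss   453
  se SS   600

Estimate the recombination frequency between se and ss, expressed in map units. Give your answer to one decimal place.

The recombinant classes are SE SS and se ss: 239 + 268 = 507.
Recombination frequency = 507/1560 = 0.3250 ≈ 32.5%, i.e. 32.5 map units.

32.5 map units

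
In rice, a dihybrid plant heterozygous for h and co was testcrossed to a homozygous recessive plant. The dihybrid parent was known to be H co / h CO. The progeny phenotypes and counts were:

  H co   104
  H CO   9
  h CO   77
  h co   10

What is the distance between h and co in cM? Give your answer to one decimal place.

9.5 cM

The recombinant classes are H CO and h co: 9 + 10 = 19.
Recombination frequency = 19/200 = 0.0950 ≈ 9.5%, i.e. 9.5 cM.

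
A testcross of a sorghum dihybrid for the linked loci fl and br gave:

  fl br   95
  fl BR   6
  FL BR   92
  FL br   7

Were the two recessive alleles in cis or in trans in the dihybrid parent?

The two most frequent classes are FL BR (92) and fl br (95); these are the parental (non-recombinant) types.
So the F1 carried FL BR on one chromosome and fl br on the other — the recessive alleles are on the same chromosome (cis / coupling).

cis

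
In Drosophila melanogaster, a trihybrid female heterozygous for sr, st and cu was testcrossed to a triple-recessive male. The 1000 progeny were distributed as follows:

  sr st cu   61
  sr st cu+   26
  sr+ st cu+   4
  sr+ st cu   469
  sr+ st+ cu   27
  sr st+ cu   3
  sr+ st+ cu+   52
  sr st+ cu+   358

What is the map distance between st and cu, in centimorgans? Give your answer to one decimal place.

6.0 centimorgans

The two most frequent reciprocal classes, sr st+ cu+ and sr+ st cu, are the parental types, so the F1 was sr st+ cu+ / sr+ st cu.
The two rarest classes, sr st+ cu and sr+ st cu+, are the double crossovers. Comparing them with the parentals, only the cu allele has switched, so cu is the middle locus and the order is sr – cu – st.
Crossovers in the cu–st interval produce the single-crossover classes sr st cu+ and sr+ st+ cu (26 + 27 = 53) plus the double crossovers (7).
RF(cu–st) = (53 + 7) / 1000 = 60/1000 = 0.0600 → 6.0 centimorgans.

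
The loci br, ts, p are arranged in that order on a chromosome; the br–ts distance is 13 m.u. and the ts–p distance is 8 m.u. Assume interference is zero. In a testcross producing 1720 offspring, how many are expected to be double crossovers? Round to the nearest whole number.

18

Map distances give recombination frequencies of 0.130 and 0.080 for the two intervals.
With no interference, expected double-crossover frequency = 0.130 × 0.080 = 0.01040.
Expected number = 0.01040 × 1720 = 17.89 ≈ 18.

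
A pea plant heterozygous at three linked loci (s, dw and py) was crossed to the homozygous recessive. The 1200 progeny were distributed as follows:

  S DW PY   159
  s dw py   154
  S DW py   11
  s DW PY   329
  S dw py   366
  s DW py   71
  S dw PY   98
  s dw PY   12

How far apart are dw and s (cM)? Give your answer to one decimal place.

The two most frequent reciprocal classes, s DW PY and S dw py, are the parental types, so the F1 was s DW PY / S dw py.
The two rarest classes, s dw PY and S DW py, are the double crossovers. Comparing them with the parentals, only the dw allele has switched, so dw is the middle locus and the order is s – dw – py.
Crossovers in the s–dw interval produce the single-crossover classes S DW PY and s dw py (159 + 154 = 313) plus the double crossovers (23).
RF(s–dw) = (313 + 23) / 1200 = 336/1200 = 0.2800 → 28.0 cM.

28.0 cM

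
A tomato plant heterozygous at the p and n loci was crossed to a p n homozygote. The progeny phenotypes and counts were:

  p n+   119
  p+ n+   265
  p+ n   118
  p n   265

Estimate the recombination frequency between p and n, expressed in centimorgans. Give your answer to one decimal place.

30.9 centimorgans

The two most frequent classes, p+ n+ (265) and p n (265), are the parental types, so the F1 was p+ n+ / p n.
The recombinant classes are p+ n and p n+: 118 + 119 = 237.
Recombination frequency = 237/767 = 0.3090 ≈ 30.9%, i.e. 30.9 centimorgans.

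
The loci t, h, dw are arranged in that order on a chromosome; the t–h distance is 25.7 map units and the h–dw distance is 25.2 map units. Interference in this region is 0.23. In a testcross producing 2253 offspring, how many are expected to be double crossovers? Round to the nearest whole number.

112

Map distances give recombination frequencies of 0.257 and 0.252 for the two intervals.
With interference 0.23 (so coincidence = 0.77), expected double-crossover frequency = 0.257 × 0.252 × 0.77 = 0.04987.
Expected number = 0.04987 × 2253 = 112.35 ≈ 112.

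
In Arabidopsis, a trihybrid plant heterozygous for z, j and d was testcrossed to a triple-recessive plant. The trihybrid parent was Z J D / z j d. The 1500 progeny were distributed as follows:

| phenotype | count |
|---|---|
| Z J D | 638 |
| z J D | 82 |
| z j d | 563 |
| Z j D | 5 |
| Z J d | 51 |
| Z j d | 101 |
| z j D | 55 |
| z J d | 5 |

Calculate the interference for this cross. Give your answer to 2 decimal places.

The two rarest classes, Z j D and z J d, are the double crossovers. Comparing them with the parentals, only the j allele has switched, so j is the middle locus and the order is z – j – d.
z–j: (183 + 10)/1500 = 0.1287; j–d: (106 + 10)/1500 = 0.0773.
Expected DCO frequency = 0.1287 × 0.0773 ≈ 0.00995; observed = 10/1500 ≈ 0.00667.
Coefficient of coincidence = 0.00667/0.00995 ≈ 0.67; interference = 1 − 0.67 = 0.33.

0.33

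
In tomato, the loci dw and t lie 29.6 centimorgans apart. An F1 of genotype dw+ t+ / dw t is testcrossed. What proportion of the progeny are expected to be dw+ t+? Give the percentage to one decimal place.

A map distance of 29.6 centimorgans corresponds to a recombination frequency of 0.296.
The F1 is dw+ t+ / dw t, so dw+ t+ is a parental gamete class with expected frequency (1 − r)/2 = 0.704/2 = 0.3520.
That is 0.3520 = 35.2% of the progeny.

35.2%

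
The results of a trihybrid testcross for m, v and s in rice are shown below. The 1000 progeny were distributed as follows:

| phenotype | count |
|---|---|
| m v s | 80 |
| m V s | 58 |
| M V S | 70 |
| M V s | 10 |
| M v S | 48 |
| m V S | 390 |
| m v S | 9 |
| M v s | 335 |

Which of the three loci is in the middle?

The two most frequent reciprocal classes, m V S and M v s, are the parental types, so the F1 was m V S / M v s.
The two rarest classes, m v S and M V s, are the double crossovers. Comparing them with the parentals, only the v allele has switched, so v is the middle locus and the order is s – v – m.

v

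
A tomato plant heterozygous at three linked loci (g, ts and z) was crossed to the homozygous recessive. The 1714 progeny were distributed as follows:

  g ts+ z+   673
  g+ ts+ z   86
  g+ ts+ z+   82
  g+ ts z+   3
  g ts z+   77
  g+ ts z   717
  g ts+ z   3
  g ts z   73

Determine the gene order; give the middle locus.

z

The two most frequent reciprocal classes, g+ ts z and g ts+ z+, are the parental types, so the F1 was g+ ts z / g ts+ z+.
The two rarest classes, g+ ts z+ and g ts+ z, are the double crossovers. Comparing them with the parentals, only the z allele has switched, so z is the middle locus and the order is g – z – ts.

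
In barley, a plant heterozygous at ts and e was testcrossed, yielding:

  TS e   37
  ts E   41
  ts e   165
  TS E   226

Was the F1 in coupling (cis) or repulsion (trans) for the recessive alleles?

The two most frequent classes are TS E (226) and ts e (165); these are the parental (non-recombinant) types.
So the F1 carried TS E on one chromosome and ts e on the other — the recessive alleles are on the same chromosome (cis / coupling).

cis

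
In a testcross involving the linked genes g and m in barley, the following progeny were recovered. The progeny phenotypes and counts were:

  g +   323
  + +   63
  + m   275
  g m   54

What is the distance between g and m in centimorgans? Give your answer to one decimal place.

16.4 centimorgans

The two most frequent classes, + m (275) and g + (323), are the parental types, so the F1 was + m / g +.
The recombinant classes are + + and g m: 63 + 54 = 117.
Recombination frequency = 117/715 = 0.1636 ≈ 16.4%, i.e. 16.4 centimorgans.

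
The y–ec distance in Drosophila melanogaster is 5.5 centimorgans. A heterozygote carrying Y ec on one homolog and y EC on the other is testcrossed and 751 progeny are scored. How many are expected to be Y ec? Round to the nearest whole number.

355

A map distance of 5.5 centimorgans corresponds to a recombination frequency of 0.055.
The F1 is Y ec / y EC, so Y ec is a parental gamete class with expected frequency (1 − r)/2 = 0.945/2 = 0.4725.
Expected number = 0.4725 × 751 = 354.85 ≈ 355.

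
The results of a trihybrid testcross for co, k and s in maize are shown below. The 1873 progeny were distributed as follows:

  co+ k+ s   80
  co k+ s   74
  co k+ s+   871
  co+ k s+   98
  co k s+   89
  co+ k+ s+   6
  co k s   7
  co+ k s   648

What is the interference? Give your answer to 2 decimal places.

0.28

The two most frequent reciprocal classes, co+ k s and co k+ s+, are the parental types, so the F1 was co+ k s / co k+ s+.
The two rarest classes, co k s and co+ k+ s+, are the double crossovers. Comparing them with the parentals, only the co allele has switched, so co is the middle locus and the order is s – co – k.
s–co: (172 + 13)/1873 = 0.0988; co–k: (169 + 13)/1873 = 0.0972.
Expected DCO frequency = 0.0988 × 0.0972 ≈ 0.00960; observed = 13/1873 ≈ 0.00694.
Coefficient of coincidence = 0.00694/0.00960 ≈ 0.72; interference = 1 − 0.72 = 0.28.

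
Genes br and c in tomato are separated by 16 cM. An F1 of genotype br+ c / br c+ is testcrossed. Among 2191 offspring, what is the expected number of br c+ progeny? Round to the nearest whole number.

A map distance of 16 cM corresponds to a recombination frequency of 0.160.
The F1 is br+ c / br c+, so br c+ is a parental gamete class with expected frequency (1 − r)/2 = 0.840/2 = 0.4200.
Expected number = 0.4200 × 2191 = 920.22 ≈ 920.

920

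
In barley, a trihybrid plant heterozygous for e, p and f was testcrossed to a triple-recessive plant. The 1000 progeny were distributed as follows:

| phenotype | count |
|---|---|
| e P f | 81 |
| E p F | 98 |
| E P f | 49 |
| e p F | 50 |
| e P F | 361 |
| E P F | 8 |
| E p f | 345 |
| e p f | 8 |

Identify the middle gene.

e

The two most frequent reciprocal classes, e P F and E p f, are the parental types, so the F1 was e P F / E p f.
The two rarest classes, E P F and e p f, are the double crossovers. Comparing them with the parentals, only the e allele has switched, so e is the middle locus and the order is p – e – f.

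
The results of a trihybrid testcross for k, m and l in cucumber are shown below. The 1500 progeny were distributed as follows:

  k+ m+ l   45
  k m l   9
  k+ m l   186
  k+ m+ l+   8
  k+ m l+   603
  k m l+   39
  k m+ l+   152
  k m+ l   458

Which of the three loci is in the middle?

The two most frequent reciprocal classes, k m+ l and k+ m l+, are the parental types, so the F1 was k m+ l / k+ m l+.
The two rarest classes, k m l and k+ m+ l+, are the double crossovers. Comparing them with the parentals, only the m allele has switched, so m is the middle locus and the order is k – m – l.

m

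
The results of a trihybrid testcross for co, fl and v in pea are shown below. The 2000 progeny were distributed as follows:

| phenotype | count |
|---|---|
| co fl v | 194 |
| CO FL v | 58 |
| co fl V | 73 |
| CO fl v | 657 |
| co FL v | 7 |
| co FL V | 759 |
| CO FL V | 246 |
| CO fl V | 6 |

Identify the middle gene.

v

The two most frequent reciprocal classes, CO fl v and co FL V, are the parental types, so the F1 was CO fl v / co FL V.
The two rarest classes, CO fl V and co FL v, are the double crossovers. Comparing them with the parentals, only the v allele has switched, so v is the middle locus and the order is co – v – fl.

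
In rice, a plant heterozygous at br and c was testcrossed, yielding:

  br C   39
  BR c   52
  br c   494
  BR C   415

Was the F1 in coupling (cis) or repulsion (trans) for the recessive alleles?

The two most frequent classes are BR C (415) and br c (494); these are the parental (non-recombinant) types.
So the F1 carried BR C on one chromosome and br c on the other — the recessive alleles are on the same chromosome (cis / coupling).

cis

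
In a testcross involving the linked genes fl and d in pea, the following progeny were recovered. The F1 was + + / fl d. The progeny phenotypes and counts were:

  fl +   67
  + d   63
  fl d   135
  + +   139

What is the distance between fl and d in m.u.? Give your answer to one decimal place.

32.2 m.u.

The recombinant classes are + d and fl +: 63 + 67 = 130.
Recombination frequency = 130/404 = 0.3218 ≈ 32.2%, i.e. 32.2 m.u.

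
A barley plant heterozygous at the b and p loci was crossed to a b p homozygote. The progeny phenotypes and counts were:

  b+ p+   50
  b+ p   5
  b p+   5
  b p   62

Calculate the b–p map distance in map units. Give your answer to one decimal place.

The two most frequent classes, b+ p+ (50) and b p (62), are the parental types, so the F1 was b+ p+ / b p.
The recombinant classes are b+ p and b p+: 5 + 5 = 10.
Recombination frequency = 10/122 = 0.0820 ≈ 8.2%, i.e. 8.2 map units.

8.2 map units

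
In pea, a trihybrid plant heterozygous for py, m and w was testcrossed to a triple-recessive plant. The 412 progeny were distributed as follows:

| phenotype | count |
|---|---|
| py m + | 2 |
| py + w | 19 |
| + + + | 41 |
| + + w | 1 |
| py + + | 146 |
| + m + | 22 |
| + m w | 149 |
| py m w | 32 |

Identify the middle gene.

m

The two most frequent reciprocal classes, py + + and + m w, are the parental types, so the F1 was py + + / + m w.
The two rarest classes, py m + and + + w, are the double crossovers. Comparing them with the parentals, only the m allele has switched, so m is the middle locus and the order is py – m – w.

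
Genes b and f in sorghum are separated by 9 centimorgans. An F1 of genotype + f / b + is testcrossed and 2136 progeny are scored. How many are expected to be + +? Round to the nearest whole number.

A map distance of 9 centimorgans corresponds to a recombination frequency of 0.090.
The F1 is + f / b +, so + + is a recombinant gamete class with expected frequency r/2 = 0.090/2 = 0.0450.
Expected number = 0.0450 × 2136 = 96.12 ≈ 96.

96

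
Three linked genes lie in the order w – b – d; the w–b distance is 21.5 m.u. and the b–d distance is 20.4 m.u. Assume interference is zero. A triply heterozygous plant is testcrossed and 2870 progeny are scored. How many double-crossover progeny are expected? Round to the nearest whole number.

Map distances give recombination frequencies of 0.215 and 0.204 for the two intervals.
With no interference, expected double-crossover frequency = 0.215 × 0.204 = 0.04386.
Expected number = 0.04386 × 2870 = 125.88 ≈ 126.

126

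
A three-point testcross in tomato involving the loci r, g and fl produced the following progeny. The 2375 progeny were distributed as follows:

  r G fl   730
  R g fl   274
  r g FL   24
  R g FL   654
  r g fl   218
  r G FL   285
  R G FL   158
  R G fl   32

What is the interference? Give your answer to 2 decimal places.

The two most frequent reciprocal classes, r G fl and R g FL, are the parental types, so the F1 was r G fl / R g FL.
The two rarest classes, R G fl and r g FL, are the double crossovers. Comparing them with the parentals, only the r allele has switched, so r is the middle locus and the order is fl – r – g.
fl–r: (559 + 56)/2375 = 0.2589; r–g: (376 + 56)/2375 = 0.1819.
Expected DCO frequency = 0.2589 × 0.1819 ≈ 0.04709; observed = 56/2375 ≈ 0.02358.
Coefficient of coincidence = 0.02358/0.04709 ≈ 0.50; interference = 1 − 0.50 = 0.50.

0.50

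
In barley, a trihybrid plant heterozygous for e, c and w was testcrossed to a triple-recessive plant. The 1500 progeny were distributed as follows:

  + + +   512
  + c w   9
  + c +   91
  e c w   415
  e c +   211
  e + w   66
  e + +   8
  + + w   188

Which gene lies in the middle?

e

The two most frequent reciprocal classes, e c w and + + +, are the parental types, so the F1 was e c w / + + +.
The two rarest classes, + c w and e + +, are the double crossovers. Comparing them with the parentals, only the e allele has switched, so e is the middle locus and the order is c – e – w.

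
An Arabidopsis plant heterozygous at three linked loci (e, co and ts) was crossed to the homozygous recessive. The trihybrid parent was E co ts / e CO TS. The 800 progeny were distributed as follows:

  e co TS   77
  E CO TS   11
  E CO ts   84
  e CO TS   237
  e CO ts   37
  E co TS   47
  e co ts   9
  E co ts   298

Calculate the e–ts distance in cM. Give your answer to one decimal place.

13.0 cM

The two rarest classes, e co ts and E CO TS, are the double crossovers. Comparing them with the parentals, only the e allele has switched, so e is the middle locus and the order is co – e – ts.
Crossovers in the e–ts interval produce the single-crossover classes E co TS and e CO ts (47 + 37 = 84) plus the double crossovers (20).
RF(e–ts) = (84 + 20) / 800 = 104/800 = 0.1300 → 13.0 cM.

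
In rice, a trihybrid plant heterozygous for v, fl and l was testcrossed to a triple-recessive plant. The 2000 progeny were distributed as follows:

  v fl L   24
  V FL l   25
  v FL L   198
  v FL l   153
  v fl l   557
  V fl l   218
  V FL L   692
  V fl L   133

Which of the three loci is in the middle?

l

The two most frequent reciprocal classes, v fl l and V FL L, are the parental types, so the F1 was v fl l / V FL L.
The two rarest classes, v fl L and V FL l, are the double crossovers. Comparing them with the parentals, only the l allele has switched, so l is the middle locus and the order is v – l – fl.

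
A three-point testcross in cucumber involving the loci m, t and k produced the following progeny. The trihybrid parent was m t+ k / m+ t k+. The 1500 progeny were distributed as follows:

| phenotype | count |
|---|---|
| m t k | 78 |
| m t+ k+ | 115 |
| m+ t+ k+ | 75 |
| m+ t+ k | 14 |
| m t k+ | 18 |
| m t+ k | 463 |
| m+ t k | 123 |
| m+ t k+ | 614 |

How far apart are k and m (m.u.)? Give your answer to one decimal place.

18.0 m.u.

The two rarest classes, m+ t+ k and m t k+, are the double crossovers. Comparing them with the parentals, only the m allele has switched, so m is the middle locus and the order is k – m – t.
Crossovers in the k–m interval produce the single-crossover classes m t+ k+ and m+ t k (115 + 123 = 238) plus the double crossovers (32).
RF(k–m) = (238 + 32) / 1500 = 270/1500 = 0.1800 → 18.0 m.u.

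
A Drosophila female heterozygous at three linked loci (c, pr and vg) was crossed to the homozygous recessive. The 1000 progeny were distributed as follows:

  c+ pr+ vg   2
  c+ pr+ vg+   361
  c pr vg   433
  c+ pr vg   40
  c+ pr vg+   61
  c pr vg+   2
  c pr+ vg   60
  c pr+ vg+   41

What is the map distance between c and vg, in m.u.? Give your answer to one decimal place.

The two most frequent reciprocal classes, c pr vg and c+ pr+ vg+, are the parental types, so the F1 was c pr vg / c+ pr+ vg+.
The two rarest classes, c pr vg+ and c+ pr+ vg, are the double crossovers. Comparing them with the parentals, only the vg allele has switched, so vg is the middle locus and the order is pr – vg – c.
Crossovers in the vg–c interval produce the single-crossover classes c+ pr vg and c pr+ vg+ (40 + 41 = 81) plus the double crossovers (4).
RF(vg–c) = (81 + 4) / 1000 = 85/1000 = 0.0850 → 8.5 m.u.

8.5 m.u.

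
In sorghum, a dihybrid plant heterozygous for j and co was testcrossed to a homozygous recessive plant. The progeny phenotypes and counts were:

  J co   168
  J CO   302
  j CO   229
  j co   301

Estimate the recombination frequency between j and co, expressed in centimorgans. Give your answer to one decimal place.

The two most frequent classes, J CO (302) and j co (301), are the parental types, so the F1 was J CO / j co.
The recombinant classes are J co and j CO: 168 + 229 = 397.
Recombination frequency = 397/1000 = 0.3970 ≈ 39.7%, i.e. 39.7 centimorgans.

39.7 centimorgans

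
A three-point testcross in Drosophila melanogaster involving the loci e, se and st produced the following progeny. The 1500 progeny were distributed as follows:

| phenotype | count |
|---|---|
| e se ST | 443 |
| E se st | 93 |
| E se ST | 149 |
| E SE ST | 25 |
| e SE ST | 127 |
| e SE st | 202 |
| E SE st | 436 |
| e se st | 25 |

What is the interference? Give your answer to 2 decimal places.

0.31

The two most frequent reciprocal classes, E SE st and e se ST, are the parental types, so the F1 was E SE st / e se ST.
The two rarest classes, E SE ST and e se st, are the double crossovers. Comparing them with the parentals, only the st allele has switched, so st is the middle locus and the order is se – st – e.
se–st: (220 + 50)/1500 = 0.1800; st–e: (351 + 50)/1500 = 0.2673.
Expected DCO frequency = 0.1800 × 0.2673 ≈ 0.04811; observed = 50/1500 ≈ 0.03333.
Coefficient of coincidence = 0.03333/0.04811 ≈ 0.69; interference = 1 − 0.69 = 0.31.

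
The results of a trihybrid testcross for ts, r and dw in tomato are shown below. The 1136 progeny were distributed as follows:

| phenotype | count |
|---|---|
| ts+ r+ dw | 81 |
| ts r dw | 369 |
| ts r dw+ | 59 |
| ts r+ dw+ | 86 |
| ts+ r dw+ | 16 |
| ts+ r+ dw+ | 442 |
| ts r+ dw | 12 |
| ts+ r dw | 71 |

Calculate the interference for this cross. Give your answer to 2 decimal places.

The two most frequent reciprocal classes, ts r dw and ts+ r+ dw+, are the parental types, so the F1 was ts r dw / ts+ r+ dw+.
The two rarest classes, ts r+ dw and ts+ r dw+, are the double crossovers. Comparing them with the parentals, only the r allele has switched, so r is the middle locus and the order is dw – r – ts.
dw–r: (140 + 28)/1136 = 0.1479; r–ts: (157 + 28)/1136 = 0.1629.
Expected DCO frequency = 0.1479 × 0.1629 ≈ 0.02409; observed = 28/1136 ≈ 0.02465.
Coefficient of coincidence = 0.02465/0.02409 ≈ 1.02; interference = 1 − 1.02 = -0.02.

-0.02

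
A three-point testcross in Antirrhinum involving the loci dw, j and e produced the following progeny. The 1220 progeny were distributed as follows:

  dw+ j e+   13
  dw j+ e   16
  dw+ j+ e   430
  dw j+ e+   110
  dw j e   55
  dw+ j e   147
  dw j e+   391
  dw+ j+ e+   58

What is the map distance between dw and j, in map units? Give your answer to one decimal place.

The two most frequent reciprocal classes, dw j e+ and dw+ j+ e, are the parental types, so the F1 was dw j e+ / dw+ j+ e.
The two rarest classes, dw+ j e+ and dw j+ e, are the double crossovers. Comparing them with the parentals, only the dw allele has switched, so dw is the middle locus and the order is e – dw – j.
Crossovers in the dw–j interval produce the single-crossover classes dw j+ e+ and dw+ j e (110 + 147 = 257) plus the double crossovers (29).
RF(dw–j) = (257 + 29) / 1220 = 286/1220 = 0.2344 → 23.4 map units.

23.4 map units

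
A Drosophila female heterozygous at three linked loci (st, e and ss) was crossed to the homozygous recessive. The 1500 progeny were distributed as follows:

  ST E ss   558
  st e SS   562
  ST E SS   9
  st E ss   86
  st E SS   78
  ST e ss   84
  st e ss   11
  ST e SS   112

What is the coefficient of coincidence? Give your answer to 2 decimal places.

0.76

The two most frequent reciprocal classes, ST E ss and st e SS, are the parental types, so the F1 was ST E ss / st e SS.
The two rarest classes, ST E SS and st e ss, are the double crossovers. Comparing them with the parentals, only the ss allele has switched, so ss is the middle locus and the order is st – ss – e.
st–ss: (198 + 20)/1500 = 0.1453; ss–e: (162 + 20)/1500 = 0.1213.
Expected DCO frequency = 0.1453 × 0.1213 ≈ 0.01762; observed = 20/1500 ≈ 0.01333.
Coefficient of coincidence = 0.01333/0.01762 ≈ 0.76.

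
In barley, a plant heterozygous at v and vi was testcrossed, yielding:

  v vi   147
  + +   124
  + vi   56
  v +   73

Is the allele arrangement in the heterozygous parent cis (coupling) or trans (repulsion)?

The two most frequent classes are + + (124) and v vi (147); these are the parental (non-recombinant) types.
So the F1 carried + + on one chromosome and v vi on the other — the recessive alleles are on the same chromosome (cis / coupling).

cis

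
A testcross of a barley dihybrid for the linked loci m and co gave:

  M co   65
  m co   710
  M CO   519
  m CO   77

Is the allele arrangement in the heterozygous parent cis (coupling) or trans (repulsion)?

cis

The two most frequent classes are M CO (519) and m co (710); these are the parental (non-recombinant) types.
So the F1 carried M CO on one chromosome and m co on the other — the recessive alleles are on the same chromosome (cis / coupling).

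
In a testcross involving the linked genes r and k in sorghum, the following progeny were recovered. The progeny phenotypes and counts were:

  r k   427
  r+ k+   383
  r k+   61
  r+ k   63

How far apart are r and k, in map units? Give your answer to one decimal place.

The two most frequent classes, r+ k+ (383) and r k (427), are the parental types, so the F1 was r+ k+ / r k.
The recombinant classes are r+ k and r k+: 63 + 61 = 124.
Recombination frequency = 124/934 = 0.1328 ≈ 13.3%, i.e. 13.3 map units.

13.3 map units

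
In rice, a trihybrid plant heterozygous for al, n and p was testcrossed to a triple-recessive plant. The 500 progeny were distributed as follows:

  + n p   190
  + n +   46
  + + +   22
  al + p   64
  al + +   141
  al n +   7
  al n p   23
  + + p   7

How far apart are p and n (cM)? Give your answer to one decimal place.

24.8 cM

The two most frequent reciprocal classes, al + + and + n p, are the parental types, so the F1 was al + + / + n p.
The two rarest classes, al n + and + + p, are the double crossovers. Comparing them with the parentals, only the n allele has switched, so n is the middle locus and the order is p – n – al.
Crossovers in the p–n interval produce the single-crossover classes al + p and + n + (64 + 46 = 110) plus the double crossovers (14).
RF(p–n) = (110 + 14) / 500 = 124/500 = 0.2480 → 24.8 cM.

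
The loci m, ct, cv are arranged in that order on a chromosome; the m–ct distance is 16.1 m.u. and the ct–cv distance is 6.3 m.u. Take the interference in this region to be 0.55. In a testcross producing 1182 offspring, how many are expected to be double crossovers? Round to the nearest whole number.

5

Map distances give recombination frequencies of 0.161 and 0.063 for the two intervals.
With interference 0.55 (so coincidence = 0.45), expected double-crossover frequency = 0.161 × 0.063 × 0.45 = 0.00456.
Expected number = 0.00456 × 1182 = 5.40 ≈ 5.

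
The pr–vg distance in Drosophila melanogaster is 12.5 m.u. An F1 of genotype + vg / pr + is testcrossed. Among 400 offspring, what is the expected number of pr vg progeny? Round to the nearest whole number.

A map distance of 12.5 m.u. corresponds to a recombination frequency of 0.125.
The F1 is + vg / pr +, so pr vg is a recombinant gamete class with expected frequency r/2 = 0.125/2 = 0.0625.
Expected number = 0.0625 × 400 = 25.00 ≈ 25.

25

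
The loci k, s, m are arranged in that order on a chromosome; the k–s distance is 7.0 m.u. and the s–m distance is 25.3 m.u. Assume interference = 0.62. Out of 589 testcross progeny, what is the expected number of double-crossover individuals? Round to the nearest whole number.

Map distances give recombination frequencies of 0.070 and 0.253 for the two intervals.
With interference 0.62 (so coincidence = 0.38), expected double-crossover frequency = 0.070 × 0.253 × 0.38 = 0.00673.
Expected number = 0.00673 × 589 = 3.96 ≈ 4.

4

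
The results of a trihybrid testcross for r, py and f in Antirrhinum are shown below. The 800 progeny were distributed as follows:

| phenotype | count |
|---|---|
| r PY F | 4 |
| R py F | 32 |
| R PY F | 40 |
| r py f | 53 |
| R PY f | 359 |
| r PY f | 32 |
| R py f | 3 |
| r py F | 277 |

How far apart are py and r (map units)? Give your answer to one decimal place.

8.9 map units

The two most frequent reciprocal classes, r py F and R PY f, are the parental types, so the F1 was r py F / R PY f.
The two rarest classes, r PY F and R py f, are the double crossovers. Comparing them with the parentals, only the py allele has switched, so py is the middle locus and the order is f – py – r.
Crossovers in the py–r interval produce the single-crossover classes R py F and r PY f (32 + 32 = 64) plus the double crossovers (7).
RF(py–r) = (64 + 7) / 800 = 71/800 = 0.0887 → 8.9 map units.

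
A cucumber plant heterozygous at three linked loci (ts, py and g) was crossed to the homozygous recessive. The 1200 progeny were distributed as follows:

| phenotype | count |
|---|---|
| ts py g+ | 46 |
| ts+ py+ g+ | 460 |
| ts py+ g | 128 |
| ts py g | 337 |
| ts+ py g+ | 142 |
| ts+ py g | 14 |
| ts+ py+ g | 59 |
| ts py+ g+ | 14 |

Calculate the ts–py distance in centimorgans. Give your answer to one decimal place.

24.8 centimorgans

The two most frequent reciprocal classes, ts py g and ts+ py+ g+, are the parental types, so the F1 was ts py g / ts+ py+ g+.
The two rarest classes, ts+ py g and ts py+ g+, are the double crossovers. Comparing them with the parentals, only the ts allele has switched, so ts is the middle locus and the order is py – ts – g.
Crossovers in the py–ts interval produce the single-crossover classes ts py+ g and ts+ py g+ (128 + 142 = 270) plus the double crossovers (28).
RF(py–ts) = (270 + 28) / 1200 = 298/1200 = 0.2483 → 24.8 centimorgans.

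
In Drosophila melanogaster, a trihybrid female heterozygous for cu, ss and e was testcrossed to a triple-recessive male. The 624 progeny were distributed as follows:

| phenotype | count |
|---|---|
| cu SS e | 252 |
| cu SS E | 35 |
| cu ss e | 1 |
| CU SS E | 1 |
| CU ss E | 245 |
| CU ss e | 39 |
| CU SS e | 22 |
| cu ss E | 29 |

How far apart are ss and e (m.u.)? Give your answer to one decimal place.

12.2 m.u.

The two most frequent reciprocal classes, cu SS e and CU ss E, are the parental types, so the F1 was cu SS e / CU ss E.
The two rarest classes, cu ss e and CU SS E, are the double crossovers. Comparing them with the parentals, only the ss allele has switched, so ss is the middle locus and the order is cu – ss – e.
Crossovers in the ss–e interval produce the single-crossover classes cu SS E and CU ss e (35 + 39 = 74) plus the double crossovers (2).
RF(ss–e) = (74 + 2) / 624 = 76/624 = 0.1218 → 12.2 m.u.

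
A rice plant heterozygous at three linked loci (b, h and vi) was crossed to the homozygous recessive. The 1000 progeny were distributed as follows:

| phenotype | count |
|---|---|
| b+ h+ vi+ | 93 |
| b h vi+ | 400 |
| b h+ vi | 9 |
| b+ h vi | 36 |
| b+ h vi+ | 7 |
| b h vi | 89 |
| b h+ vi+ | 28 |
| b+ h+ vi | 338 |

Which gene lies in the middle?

b

The two most frequent reciprocal classes, b h vi+ and b+ h+ vi, are the parental types, so the F1 was b h vi+ / b+ h+ vi.
The two rarest classes, b+ h vi+ and b h+ vi, are the double crossovers. Comparing them with the parentals, only the b allele has switched, so b is the middle locus and the order is vi – b – h.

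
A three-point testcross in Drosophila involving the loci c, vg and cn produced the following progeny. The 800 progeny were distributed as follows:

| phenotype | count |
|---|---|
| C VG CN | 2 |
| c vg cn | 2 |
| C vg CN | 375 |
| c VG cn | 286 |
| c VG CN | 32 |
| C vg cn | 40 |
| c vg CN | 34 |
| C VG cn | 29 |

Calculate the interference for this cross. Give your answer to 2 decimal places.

0.37

The two most frequent reciprocal classes, c VG cn and C vg CN, are the parental types, so the F1 was c VG cn / C vg CN.
The two rarest classes, c vg cn and C VG CN, are the double crossovers. Comparing them with the parentals, only the vg allele has switched, so vg is the middle locus and the order is cn – vg – c.
cn–vg: (72 + 4)/800 = 0.0950; vg–c: (63 + 4)/800 = 0.0838.
Expected DCO frequency = 0.0950 × 0.0838 ≈ 0.00796; observed = 4/800 ≈ 0.00500.
Coefficient of coincidence = 0.00500/0.00796 ≈ 0.63; interference = 1 − 0.63 = 0.37.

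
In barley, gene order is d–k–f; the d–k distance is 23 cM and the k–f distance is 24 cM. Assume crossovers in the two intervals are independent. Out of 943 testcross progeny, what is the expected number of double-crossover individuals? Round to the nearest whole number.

52

Map distances give recombination frequencies of 0.230 and 0.240 for the two intervals.
With no interference, expected double-crossover frequency = 0.230 × 0.240 = 0.05520.
Expected number = 0.05520 × 943 = 52.05 ≈ 52.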